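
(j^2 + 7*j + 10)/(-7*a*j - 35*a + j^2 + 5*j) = (-j - 2)/(7*a - j)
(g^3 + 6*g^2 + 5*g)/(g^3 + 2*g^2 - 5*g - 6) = g*(g + 5)/(g^2 + g - 6)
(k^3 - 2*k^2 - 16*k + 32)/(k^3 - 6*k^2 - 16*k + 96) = (k - 2)/(k - 6)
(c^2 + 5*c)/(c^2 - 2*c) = (c + 5)/(c - 2)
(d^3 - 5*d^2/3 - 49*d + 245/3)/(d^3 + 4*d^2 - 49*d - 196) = (d - 5/3)/(d + 4)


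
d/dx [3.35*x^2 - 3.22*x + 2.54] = 6.7*x - 3.22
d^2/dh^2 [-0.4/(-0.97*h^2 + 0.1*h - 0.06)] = (-0.75272*h^2 + 0.0776*h + 0.4*(1.94*h - 0.1)*(3.88*h - 0.2) - 0.04656)/(0.97*h^2 - 0.1*h + 0.06)^3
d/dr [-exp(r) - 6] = -exp(r)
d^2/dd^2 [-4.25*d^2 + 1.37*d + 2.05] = -8.50000000000000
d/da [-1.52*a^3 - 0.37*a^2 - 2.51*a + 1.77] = -4.56*a^2 - 0.74*a - 2.51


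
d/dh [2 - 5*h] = -5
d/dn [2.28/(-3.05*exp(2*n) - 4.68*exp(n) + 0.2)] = (13.908*exp(n) + 10.6704)*exp(n)/(3.05*exp(2*n) + 4.68*exp(n) - 0.2)^2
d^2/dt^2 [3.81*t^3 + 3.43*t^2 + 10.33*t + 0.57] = 22.86*t + 6.86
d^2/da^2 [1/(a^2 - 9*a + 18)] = 2*(-a^2 + 9*a + (2*a - 9)^2 - 18)/(a^2 - 9*a + 18)^3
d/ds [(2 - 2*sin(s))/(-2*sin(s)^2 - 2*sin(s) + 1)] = 2*(4*sin(s) + cos(2*s))*cos(s)/(2*sin(s) - cos(2*s))^2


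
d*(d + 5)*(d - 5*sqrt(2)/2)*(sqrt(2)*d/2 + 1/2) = sqrt(2)*d^4/2 - 2*d^3 + 5*sqrt(2)*d^3/2 - 10*d^2 - 5*sqrt(2)*d^2/4 - 25*sqrt(2)*d/4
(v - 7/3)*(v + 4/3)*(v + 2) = v^3 + v^2 - 46*v/9 - 56/9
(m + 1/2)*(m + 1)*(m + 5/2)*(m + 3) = m^4 + 7*m^3 + 65*m^2/4 + 14*m + 15/4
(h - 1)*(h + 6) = h^2 + 5*h - 6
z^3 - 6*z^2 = z^2*(z - 6)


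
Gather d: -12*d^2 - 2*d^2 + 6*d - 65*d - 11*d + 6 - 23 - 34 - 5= -14*d^2 - 70*d - 56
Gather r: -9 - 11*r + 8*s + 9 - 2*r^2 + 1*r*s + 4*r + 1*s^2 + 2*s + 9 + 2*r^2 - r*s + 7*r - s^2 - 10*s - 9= 0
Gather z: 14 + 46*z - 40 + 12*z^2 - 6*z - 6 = 12*z^2 + 40*z - 32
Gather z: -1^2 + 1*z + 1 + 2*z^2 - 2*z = 2*z^2 - z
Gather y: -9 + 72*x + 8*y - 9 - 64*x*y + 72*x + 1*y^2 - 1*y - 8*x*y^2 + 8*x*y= 144*x + y^2*(1 - 8*x) + y*(7 - 56*x) - 18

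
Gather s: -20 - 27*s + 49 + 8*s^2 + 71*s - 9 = 8*s^2 + 44*s + 20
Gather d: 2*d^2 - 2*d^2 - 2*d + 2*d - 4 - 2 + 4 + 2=0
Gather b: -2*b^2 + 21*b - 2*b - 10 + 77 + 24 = -2*b^2 + 19*b + 91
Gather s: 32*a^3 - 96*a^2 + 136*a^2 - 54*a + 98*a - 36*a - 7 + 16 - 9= 32*a^3 + 40*a^2 + 8*a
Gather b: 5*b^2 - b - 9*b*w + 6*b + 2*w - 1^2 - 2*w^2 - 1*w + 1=5*b^2 + b*(5 - 9*w) - 2*w^2 + w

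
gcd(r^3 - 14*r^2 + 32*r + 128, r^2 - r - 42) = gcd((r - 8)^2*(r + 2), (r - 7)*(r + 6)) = 1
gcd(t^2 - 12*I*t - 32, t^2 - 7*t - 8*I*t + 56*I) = t - 8*I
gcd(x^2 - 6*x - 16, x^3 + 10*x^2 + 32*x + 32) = x + 2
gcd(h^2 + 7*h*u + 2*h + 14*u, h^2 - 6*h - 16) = h + 2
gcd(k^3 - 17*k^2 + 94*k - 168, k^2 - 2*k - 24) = k - 6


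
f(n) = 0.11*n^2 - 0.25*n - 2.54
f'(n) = 0.22*n - 0.25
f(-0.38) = -2.43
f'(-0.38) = -0.33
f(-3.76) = -0.04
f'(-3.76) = -1.08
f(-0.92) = -2.22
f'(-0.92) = -0.45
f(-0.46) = -2.40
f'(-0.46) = -0.35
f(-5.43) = 2.06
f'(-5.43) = -1.44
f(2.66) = -2.43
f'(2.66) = 0.34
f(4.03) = -1.76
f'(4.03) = 0.64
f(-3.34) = -0.48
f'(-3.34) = -0.98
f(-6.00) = 2.92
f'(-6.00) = -1.57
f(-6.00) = 2.92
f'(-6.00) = -1.57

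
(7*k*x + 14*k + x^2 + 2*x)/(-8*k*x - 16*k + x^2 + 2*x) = (7*k + x)/(-8*k + x)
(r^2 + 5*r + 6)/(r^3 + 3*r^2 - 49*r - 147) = (r + 2)/(r^2 - 49)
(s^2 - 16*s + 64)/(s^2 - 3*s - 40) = (s - 8)/(s + 5)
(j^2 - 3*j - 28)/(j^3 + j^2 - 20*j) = (j^2 - 3*j - 28)/(j*(j^2 + j - 20))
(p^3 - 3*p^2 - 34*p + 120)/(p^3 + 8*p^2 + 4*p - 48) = (p^2 - 9*p + 20)/(p^2 + 2*p - 8)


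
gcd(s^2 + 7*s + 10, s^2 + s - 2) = s + 2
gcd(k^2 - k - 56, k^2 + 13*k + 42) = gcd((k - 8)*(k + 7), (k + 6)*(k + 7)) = k + 7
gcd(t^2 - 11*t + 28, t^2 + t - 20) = t - 4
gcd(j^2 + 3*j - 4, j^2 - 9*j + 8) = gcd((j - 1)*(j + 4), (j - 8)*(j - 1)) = j - 1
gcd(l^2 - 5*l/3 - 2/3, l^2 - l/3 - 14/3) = 1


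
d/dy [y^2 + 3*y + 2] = 2*y + 3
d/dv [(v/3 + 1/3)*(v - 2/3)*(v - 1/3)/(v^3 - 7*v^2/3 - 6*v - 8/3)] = (-63*v^2 - 156*v + 92)/(9*(9*v^4 - 60*v^3 + 52*v^2 + 160*v + 64))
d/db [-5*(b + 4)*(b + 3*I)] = -10*b - 20 - 15*I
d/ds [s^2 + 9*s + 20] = 2*s + 9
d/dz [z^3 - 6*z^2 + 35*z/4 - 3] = 3*z^2 - 12*z + 35/4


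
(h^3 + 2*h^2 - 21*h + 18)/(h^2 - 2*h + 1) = (h^2 + 3*h - 18)/(h - 1)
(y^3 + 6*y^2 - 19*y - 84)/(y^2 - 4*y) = y + 10 + 21/y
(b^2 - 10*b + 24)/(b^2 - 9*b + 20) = (b - 6)/(b - 5)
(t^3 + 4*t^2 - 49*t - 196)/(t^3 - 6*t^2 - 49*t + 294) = (t + 4)/(t - 6)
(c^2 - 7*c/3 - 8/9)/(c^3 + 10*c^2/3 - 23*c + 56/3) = (c + 1/3)/(c^2 + 6*c - 7)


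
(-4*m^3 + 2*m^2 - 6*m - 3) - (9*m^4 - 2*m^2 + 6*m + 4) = -9*m^4 - 4*m^3 + 4*m^2 - 12*m - 7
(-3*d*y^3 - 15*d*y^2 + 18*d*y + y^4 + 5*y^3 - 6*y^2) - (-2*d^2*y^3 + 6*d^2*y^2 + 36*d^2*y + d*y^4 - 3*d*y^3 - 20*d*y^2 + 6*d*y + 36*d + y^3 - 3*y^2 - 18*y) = 2*d^2*y^3 - 6*d^2*y^2 - 36*d^2*y - d*y^4 + 5*d*y^2 + 12*d*y - 36*d + y^4 + 4*y^3 - 3*y^2 + 18*y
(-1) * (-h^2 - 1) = h^2 + 1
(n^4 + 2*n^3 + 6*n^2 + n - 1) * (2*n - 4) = 2*n^5 + 4*n^3 - 22*n^2 - 6*n + 4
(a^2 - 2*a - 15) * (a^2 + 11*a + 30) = a^4 + 9*a^3 - 7*a^2 - 225*a - 450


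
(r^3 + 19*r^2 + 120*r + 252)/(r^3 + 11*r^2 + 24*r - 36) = (r + 7)/(r - 1)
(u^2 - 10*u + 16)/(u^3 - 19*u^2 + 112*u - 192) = (u - 2)/(u^2 - 11*u + 24)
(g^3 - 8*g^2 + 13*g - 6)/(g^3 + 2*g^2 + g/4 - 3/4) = 4*(g^3 - 8*g^2 + 13*g - 6)/(4*g^3 + 8*g^2 + g - 3)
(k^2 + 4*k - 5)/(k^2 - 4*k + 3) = (k + 5)/(k - 3)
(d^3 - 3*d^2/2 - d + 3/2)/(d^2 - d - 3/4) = 2*(d^2 - 1)/(2*d + 1)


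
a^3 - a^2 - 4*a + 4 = (a - 2)*(a - 1)*(a + 2)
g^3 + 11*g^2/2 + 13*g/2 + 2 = (g + 1/2)*(g + 1)*(g + 4)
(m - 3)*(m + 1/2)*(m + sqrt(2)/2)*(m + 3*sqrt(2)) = m^4 - 5*m^3/2 + 7*sqrt(2)*m^3/2 - 35*sqrt(2)*m^2/4 + 3*m^2/2 - 15*m/2 - 21*sqrt(2)*m/4 - 9/2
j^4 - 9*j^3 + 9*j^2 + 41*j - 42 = (j - 7)*(j - 3)*(j - 1)*(j + 2)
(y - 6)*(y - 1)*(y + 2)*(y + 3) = y^4 - 2*y^3 - 23*y^2 - 12*y + 36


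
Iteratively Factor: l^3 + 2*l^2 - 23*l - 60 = (l + 3)*(l^2 - l - 20) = (l + 3)*(l + 4)*(l - 5)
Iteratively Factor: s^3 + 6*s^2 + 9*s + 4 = (s + 4)*(s^2 + 2*s + 1) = (s + 1)*(s + 4)*(s + 1)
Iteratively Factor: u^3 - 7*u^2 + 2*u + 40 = (u - 4)*(u^2 - 3*u - 10) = (u - 5)*(u - 4)*(u + 2)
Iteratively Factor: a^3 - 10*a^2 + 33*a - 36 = (a - 3)*(a^2 - 7*a + 12) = (a - 3)^2*(a - 4)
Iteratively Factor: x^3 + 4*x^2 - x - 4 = (x + 4)*(x^2 - 1) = (x + 1)*(x + 4)*(x - 1)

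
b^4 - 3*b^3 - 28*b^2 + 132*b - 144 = (b - 4)*(b - 3)*(b - 2)*(b + 6)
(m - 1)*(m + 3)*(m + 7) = m^3 + 9*m^2 + 11*m - 21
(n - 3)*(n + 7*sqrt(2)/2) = n^2 - 3*n + 7*sqrt(2)*n/2 - 21*sqrt(2)/2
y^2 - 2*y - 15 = (y - 5)*(y + 3)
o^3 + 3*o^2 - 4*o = o*(o - 1)*(o + 4)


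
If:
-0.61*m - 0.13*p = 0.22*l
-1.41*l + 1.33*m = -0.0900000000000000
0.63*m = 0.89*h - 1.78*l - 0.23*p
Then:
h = 0.0830955753126758 - 0.154127631949609*p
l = 0.0476273097943958 - 0.149995662357942*p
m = -0.159017957838119*p - 0.0171770625487985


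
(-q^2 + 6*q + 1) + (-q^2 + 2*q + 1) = -2*q^2 + 8*q + 2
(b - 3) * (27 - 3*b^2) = -3*b^3 + 9*b^2 + 27*b - 81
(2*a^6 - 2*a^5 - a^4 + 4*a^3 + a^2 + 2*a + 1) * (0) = 0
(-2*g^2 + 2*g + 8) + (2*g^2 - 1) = 2*g + 7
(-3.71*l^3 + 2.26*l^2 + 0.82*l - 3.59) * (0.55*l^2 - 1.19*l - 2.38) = -2.0405*l^5 + 5.6579*l^4 + 6.5914*l^3 - 8.3291*l^2 + 2.3205*l + 8.5442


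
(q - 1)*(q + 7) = q^2 + 6*q - 7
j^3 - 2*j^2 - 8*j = j*(j - 4)*(j + 2)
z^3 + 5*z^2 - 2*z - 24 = (z - 2)*(z + 3)*(z + 4)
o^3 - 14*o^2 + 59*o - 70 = (o - 7)*(o - 5)*(o - 2)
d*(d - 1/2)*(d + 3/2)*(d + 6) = d^4 + 7*d^3 + 21*d^2/4 - 9*d/2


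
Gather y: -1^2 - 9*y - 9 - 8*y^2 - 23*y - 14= -8*y^2 - 32*y - 24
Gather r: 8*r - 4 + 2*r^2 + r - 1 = 2*r^2 + 9*r - 5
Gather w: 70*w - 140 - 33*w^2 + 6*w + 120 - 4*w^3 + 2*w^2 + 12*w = -4*w^3 - 31*w^2 + 88*w - 20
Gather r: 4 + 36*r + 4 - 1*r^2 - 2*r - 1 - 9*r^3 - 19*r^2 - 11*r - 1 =-9*r^3 - 20*r^2 + 23*r + 6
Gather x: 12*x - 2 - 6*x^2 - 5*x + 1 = -6*x^2 + 7*x - 1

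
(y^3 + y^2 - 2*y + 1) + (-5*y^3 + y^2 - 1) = -4*y^3 + 2*y^2 - 2*y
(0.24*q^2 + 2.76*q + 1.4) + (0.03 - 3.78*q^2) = -3.54*q^2 + 2.76*q + 1.43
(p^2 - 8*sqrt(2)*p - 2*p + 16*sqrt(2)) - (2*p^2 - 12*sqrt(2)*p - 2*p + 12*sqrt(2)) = -p^2 + 4*sqrt(2)*p + 4*sqrt(2)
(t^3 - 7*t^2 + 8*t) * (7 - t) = -t^4 + 14*t^3 - 57*t^2 + 56*t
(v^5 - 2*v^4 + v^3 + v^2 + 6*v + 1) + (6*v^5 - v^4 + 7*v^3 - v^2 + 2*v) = 7*v^5 - 3*v^4 + 8*v^3 + 8*v + 1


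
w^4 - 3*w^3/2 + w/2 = w*(w - 1)^2*(w + 1/2)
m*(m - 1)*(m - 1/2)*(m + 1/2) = m^4 - m^3 - m^2/4 + m/4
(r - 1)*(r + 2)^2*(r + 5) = r^4 + 8*r^3 + 15*r^2 - 4*r - 20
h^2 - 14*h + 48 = (h - 8)*(h - 6)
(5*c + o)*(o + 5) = 5*c*o + 25*c + o^2 + 5*o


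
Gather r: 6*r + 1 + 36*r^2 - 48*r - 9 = 36*r^2 - 42*r - 8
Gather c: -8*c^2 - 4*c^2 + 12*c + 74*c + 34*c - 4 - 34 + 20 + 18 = -12*c^2 + 120*c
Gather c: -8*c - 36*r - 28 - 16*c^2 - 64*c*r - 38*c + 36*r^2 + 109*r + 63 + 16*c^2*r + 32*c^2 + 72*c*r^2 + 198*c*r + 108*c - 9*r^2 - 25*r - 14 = c^2*(16*r + 16) + c*(72*r^2 + 134*r + 62) + 27*r^2 + 48*r + 21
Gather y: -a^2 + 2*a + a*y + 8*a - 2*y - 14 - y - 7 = -a^2 + 10*a + y*(a - 3) - 21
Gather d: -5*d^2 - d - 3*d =-5*d^2 - 4*d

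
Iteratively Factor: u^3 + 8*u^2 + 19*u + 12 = (u + 1)*(u^2 + 7*u + 12) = (u + 1)*(u + 4)*(u + 3)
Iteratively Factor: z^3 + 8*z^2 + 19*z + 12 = (z + 3)*(z^2 + 5*z + 4) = (z + 1)*(z + 3)*(z + 4)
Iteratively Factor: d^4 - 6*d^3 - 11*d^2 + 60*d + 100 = (d + 2)*(d^3 - 8*d^2 + 5*d + 50) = (d - 5)*(d + 2)*(d^2 - 3*d - 10) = (d - 5)^2*(d + 2)*(d + 2)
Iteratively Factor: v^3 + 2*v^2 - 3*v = (v - 1)*(v^2 + 3*v) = (v - 1)*(v + 3)*(v)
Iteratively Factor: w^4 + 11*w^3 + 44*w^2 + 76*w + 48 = (w + 3)*(w^3 + 8*w^2 + 20*w + 16) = (w + 2)*(w + 3)*(w^2 + 6*w + 8) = (w + 2)^2*(w + 3)*(w + 4)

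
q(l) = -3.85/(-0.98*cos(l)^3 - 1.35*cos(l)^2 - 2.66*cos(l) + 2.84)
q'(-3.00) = -0.06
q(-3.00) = -0.75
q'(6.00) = -2.57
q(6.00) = 2.11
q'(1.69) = 0.92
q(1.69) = -1.23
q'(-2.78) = -0.15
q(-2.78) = -0.78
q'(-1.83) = -0.68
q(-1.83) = -1.12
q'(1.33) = 2.90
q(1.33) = -1.82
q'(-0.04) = -0.28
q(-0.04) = 1.80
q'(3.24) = -0.04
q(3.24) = -0.75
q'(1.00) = 22.10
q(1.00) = -4.51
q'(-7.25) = -31.93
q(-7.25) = -5.39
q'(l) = -3.85*(-2.94*sin(l)*cos(l)^2 - 2.7*sin(l)*cos(l) - 2.66*sin(l))/(-0.98*cos(l)^3 - 1.35*cos(l)^2 - 2.66*cos(l) + 2.84)^2 = (11.319*cos(l)^2 + 10.395*cos(l) + 10.241)*sin(l)/(0.98*cos(l)^3 + 1.35*cos(l)^2 + 2.66*cos(l) - 2.84)^2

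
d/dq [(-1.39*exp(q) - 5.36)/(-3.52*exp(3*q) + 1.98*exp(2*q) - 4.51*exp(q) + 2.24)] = (-9.7856*exp(3*q) - 53.8494*exp(2*q) + 21.2256*exp(q) - 27.2872)*exp(q)/(12.3904*exp(6*q) - 13.9392*exp(5*q) + 35.6708*exp(4*q) - 33.6292*exp(3*q) + 29.2105*exp(2*q) - 20.2048*exp(q) + 5.0176)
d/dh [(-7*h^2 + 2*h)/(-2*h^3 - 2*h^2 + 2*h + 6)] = (-h*(7*h - 2)*(3*h^2 + 2*h - 1)/2 + (7*h - 1)*(h^3 + h^2 - h - 3))/(h^3 + h^2 - h - 3)^2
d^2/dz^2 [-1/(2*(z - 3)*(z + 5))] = (-(z - 3)^2 - (z - 3)*(z + 5) - (z + 5)^2)/((z - 3)^3*(z + 5)^3)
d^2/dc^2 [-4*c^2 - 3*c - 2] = -8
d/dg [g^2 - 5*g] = 2*g - 5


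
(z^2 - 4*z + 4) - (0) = z^2 - 4*z + 4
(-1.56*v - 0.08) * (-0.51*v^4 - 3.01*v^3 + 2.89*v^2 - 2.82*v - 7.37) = 0.7956*v^5 + 4.7364*v^4 - 4.2676*v^3 + 4.168*v^2 + 11.7228*v + 0.5896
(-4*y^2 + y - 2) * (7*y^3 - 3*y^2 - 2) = -28*y^5 + 19*y^4 - 17*y^3 + 14*y^2 - 2*y + 4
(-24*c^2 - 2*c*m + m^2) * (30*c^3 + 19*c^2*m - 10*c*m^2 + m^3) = -720*c^5 - 516*c^4*m + 232*c^3*m^2 + 15*c^2*m^3 - 12*c*m^4 + m^5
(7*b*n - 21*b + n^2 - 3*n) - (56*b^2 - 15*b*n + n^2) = -56*b^2 + 22*b*n - 21*b - 3*n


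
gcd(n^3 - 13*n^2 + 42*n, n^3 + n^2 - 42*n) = n^2 - 6*n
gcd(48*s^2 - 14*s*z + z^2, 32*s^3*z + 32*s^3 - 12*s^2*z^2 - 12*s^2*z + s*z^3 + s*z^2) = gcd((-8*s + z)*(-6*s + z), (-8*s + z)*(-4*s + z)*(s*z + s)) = -8*s + z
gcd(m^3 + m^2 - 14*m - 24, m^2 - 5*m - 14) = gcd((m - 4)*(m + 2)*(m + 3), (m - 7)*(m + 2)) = m + 2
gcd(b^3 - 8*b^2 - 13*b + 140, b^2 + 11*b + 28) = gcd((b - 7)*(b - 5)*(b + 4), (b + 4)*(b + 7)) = b + 4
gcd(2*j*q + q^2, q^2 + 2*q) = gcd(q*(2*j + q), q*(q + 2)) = q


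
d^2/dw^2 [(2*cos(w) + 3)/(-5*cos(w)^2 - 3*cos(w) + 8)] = 5*(45*(1 - cos(2*w))^2*cos(w)/2 + 27*(1 - cos(2*w))^2/2 - 151*cos(w)/4 + 129*cos(2*w)/2 + 183*cos(3*w)/4 - 5*cos(5*w) - 135/2)/((cos(w) - 1)^3*(5*cos(w) + 8)^3)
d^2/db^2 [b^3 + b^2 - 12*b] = 6*b + 2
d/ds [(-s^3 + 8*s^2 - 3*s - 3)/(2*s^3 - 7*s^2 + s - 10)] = (-9*s^4 + 10*s^3 + 35*s^2 - 202*s + 33)/(4*s^6 - 28*s^5 + 53*s^4 - 54*s^3 + 141*s^2 - 20*s + 100)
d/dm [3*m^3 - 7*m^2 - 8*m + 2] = 9*m^2 - 14*m - 8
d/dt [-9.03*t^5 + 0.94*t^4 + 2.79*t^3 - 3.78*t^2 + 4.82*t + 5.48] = -45.15*t^4 + 3.76*t^3 + 8.37*t^2 - 7.56*t + 4.82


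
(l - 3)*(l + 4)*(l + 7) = l^3 + 8*l^2 - 5*l - 84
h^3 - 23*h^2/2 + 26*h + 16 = (h - 8)*(h - 4)*(h + 1/2)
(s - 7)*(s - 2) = s^2 - 9*s + 14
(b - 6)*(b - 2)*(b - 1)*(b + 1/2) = b^4 - 17*b^3/2 + 31*b^2/2 - 2*b - 6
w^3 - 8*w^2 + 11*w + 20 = (w - 5)*(w - 4)*(w + 1)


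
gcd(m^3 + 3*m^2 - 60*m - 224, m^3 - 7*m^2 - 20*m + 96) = m^2 - 4*m - 32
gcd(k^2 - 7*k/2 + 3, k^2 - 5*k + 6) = k - 2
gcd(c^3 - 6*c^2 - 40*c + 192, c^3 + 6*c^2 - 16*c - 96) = c^2 + 2*c - 24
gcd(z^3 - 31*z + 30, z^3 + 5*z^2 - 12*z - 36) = z + 6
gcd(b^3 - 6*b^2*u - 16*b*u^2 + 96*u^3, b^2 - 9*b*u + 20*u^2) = -b + 4*u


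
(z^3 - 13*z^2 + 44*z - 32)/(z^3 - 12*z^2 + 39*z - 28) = (z - 8)/(z - 7)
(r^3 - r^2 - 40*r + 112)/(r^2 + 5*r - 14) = (r^2 - 8*r + 16)/(r - 2)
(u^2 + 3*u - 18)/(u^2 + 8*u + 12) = (u - 3)/(u + 2)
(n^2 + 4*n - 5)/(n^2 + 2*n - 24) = (n^2 + 4*n - 5)/(n^2 + 2*n - 24)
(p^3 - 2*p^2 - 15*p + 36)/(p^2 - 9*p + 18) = (p^2 + p - 12)/(p - 6)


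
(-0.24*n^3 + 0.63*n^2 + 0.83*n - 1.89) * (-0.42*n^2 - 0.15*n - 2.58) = 0.1008*n^5 - 0.2286*n^4 + 0.1761*n^3 - 0.9561*n^2 - 1.8579*n + 4.8762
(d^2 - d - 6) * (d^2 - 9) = d^4 - d^3 - 15*d^2 + 9*d + 54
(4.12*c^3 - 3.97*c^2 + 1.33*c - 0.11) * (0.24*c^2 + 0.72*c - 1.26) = 0.9888*c^5 + 2.0136*c^4 - 7.7304*c^3 + 5.9334*c^2 - 1.755*c + 0.1386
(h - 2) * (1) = h - 2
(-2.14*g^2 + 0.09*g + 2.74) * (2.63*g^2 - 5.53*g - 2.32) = -5.6282*g^4 + 12.0709*g^3 + 11.6733*g^2 - 15.361*g - 6.3568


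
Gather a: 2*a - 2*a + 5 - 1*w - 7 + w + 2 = 0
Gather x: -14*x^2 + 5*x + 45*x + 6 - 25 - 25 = -14*x^2 + 50*x - 44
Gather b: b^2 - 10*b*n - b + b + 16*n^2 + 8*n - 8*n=b^2 - 10*b*n + 16*n^2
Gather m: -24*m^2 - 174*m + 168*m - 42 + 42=-24*m^2 - 6*m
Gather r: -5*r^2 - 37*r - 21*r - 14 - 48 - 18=-5*r^2 - 58*r - 80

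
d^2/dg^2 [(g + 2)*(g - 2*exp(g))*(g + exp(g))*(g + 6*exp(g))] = 5*g^3*exp(g) - 32*g^2*exp(2*g) + 40*g^2*exp(g) + 12*g^2 - 108*g*exp(3*g) - 128*g*exp(2*g) + 70*g*exp(g) + 12*g - 288*exp(3*g) - 80*exp(2*g) + 20*exp(g)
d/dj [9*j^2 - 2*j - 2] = 18*j - 2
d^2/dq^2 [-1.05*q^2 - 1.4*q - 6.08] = -2.10000000000000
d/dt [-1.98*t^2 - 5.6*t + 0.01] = -3.96*t - 5.6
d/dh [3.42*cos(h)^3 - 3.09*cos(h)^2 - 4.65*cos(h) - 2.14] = (-10.26*cos(h)^2 + 6.18*cos(h) + 4.65)*sin(h)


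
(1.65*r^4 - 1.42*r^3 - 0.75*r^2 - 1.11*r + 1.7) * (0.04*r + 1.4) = 0.066*r^5 + 2.2532*r^4 - 2.018*r^3 - 1.0944*r^2 - 1.486*r + 2.38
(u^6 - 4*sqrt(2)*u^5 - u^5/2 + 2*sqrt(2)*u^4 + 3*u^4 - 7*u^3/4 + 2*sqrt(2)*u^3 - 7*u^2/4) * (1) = u^6 - 4*sqrt(2)*u^5 - u^5/2 + 2*sqrt(2)*u^4 + 3*u^4 - 7*u^3/4 + 2*sqrt(2)*u^3 - 7*u^2/4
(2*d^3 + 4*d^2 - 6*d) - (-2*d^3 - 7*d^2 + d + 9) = 4*d^3 + 11*d^2 - 7*d - 9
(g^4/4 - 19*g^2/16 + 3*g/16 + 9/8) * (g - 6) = g^5/4 - 3*g^4/2 - 19*g^3/16 + 117*g^2/16 - 27/4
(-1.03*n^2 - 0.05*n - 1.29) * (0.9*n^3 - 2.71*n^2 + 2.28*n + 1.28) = -0.927*n^5 + 2.7463*n^4 - 3.3739*n^3 + 2.0635*n^2 - 3.0052*n - 1.6512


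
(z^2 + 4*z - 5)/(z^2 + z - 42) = (z^2 + 4*z - 5)/(z^2 + z - 42)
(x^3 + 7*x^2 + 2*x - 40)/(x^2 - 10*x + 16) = (x^2 + 9*x + 20)/(x - 8)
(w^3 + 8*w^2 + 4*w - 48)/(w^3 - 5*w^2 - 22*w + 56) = (w + 6)/(w - 7)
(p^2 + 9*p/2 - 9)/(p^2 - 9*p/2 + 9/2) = (p + 6)/(p - 3)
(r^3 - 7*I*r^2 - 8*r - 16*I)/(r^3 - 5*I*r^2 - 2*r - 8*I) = (r - 4*I)/(r - 2*I)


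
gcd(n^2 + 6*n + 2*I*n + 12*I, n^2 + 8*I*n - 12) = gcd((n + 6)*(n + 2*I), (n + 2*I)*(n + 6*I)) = n + 2*I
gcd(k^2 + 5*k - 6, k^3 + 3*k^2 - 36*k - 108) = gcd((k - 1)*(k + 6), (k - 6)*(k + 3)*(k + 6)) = k + 6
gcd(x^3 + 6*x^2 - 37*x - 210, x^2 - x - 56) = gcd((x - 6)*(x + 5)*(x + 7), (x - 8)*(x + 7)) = x + 7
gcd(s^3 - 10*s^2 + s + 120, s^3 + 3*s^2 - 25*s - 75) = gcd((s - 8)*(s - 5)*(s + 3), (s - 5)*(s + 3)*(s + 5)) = s^2 - 2*s - 15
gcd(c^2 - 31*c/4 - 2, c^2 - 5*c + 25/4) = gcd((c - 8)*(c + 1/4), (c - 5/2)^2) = 1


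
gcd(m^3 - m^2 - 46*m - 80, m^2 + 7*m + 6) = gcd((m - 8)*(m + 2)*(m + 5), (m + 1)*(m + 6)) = 1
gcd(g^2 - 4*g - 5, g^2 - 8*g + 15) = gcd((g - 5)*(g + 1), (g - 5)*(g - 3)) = g - 5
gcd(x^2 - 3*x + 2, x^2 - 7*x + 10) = x - 2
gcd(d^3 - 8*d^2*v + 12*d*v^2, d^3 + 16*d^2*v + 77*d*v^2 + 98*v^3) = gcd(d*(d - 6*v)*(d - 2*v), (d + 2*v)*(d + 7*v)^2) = 1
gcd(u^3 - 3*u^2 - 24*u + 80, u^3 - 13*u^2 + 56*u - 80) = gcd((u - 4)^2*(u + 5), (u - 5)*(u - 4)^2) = u^2 - 8*u + 16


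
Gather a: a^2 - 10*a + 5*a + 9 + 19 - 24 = a^2 - 5*a + 4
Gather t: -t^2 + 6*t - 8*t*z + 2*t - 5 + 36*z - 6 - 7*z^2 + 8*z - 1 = -t^2 + t*(8 - 8*z) - 7*z^2 + 44*z - 12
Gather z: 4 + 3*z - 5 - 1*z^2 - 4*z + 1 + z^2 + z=0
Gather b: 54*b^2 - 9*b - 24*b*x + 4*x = 54*b^2 + b*(-24*x - 9) + 4*x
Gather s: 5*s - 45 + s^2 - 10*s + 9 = s^2 - 5*s - 36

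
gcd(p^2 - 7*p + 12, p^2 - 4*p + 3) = p - 3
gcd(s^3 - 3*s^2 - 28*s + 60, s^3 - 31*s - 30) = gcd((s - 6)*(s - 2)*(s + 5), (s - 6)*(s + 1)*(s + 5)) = s^2 - s - 30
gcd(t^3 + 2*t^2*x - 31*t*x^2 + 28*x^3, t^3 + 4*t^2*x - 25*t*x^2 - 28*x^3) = -t^2 - 3*t*x + 28*x^2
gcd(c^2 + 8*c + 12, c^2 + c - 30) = c + 6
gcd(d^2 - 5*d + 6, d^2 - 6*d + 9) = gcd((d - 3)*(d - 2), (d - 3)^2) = d - 3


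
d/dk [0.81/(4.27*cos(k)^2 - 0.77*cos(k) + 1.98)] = (6.9174*cos(k) - 0.6237)*sin(k)/(4.27*cos(k)^2 - 0.77*cos(k) + 1.98)^2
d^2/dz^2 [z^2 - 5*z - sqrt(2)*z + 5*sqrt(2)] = 2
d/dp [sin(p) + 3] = cos(p)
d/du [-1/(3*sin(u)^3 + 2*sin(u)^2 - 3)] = (9*sin(u) + 4)*sin(u)*cos(u)/(3*sin(u)^3 + 2*sin(u)^2 - 3)^2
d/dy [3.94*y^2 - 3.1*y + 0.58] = 7.88*y - 3.1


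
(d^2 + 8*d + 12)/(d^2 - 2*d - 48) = (d + 2)/(d - 8)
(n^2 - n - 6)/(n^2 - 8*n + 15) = (n + 2)/(n - 5)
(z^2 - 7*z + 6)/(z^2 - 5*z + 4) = (z - 6)/(z - 4)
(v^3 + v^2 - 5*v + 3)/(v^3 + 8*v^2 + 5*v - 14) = (v^2 + 2*v - 3)/(v^2 + 9*v + 14)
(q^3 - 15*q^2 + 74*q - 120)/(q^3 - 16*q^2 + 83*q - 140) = (q - 6)/(q - 7)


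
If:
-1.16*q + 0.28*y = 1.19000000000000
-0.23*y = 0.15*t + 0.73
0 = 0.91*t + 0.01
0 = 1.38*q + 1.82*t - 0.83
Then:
No Solution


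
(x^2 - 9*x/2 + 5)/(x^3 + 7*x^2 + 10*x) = (x^2 - 9*x/2 + 5)/(x*(x^2 + 7*x + 10))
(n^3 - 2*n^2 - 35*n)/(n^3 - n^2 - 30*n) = (n - 7)/(n - 6)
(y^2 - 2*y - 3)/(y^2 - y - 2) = (y - 3)/(y - 2)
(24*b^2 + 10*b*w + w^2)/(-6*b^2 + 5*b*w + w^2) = (4*b + w)/(-b + w)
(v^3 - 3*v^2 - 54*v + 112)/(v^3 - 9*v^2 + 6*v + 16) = (v + 7)/(v + 1)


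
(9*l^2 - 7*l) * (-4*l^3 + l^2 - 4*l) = -36*l^5 + 37*l^4 - 43*l^3 + 28*l^2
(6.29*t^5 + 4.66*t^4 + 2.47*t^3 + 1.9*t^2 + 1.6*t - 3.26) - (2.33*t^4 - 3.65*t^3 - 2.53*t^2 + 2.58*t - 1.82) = 6.29*t^5 + 2.33*t^4 + 6.12*t^3 + 4.43*t^2 - 0.98*t - 1.44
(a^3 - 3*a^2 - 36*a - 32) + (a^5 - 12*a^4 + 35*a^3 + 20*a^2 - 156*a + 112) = a^5 - 12*a^4 + 36*a^3 + 17*a^2 - 192*a + 80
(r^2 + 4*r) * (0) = 0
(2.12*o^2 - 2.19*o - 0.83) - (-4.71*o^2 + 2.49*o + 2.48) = 6.83*o^2 - 4.68*o - 3.31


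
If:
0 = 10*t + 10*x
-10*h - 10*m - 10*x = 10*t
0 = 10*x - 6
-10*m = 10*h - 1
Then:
No Solution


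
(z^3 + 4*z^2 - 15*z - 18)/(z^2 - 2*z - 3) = z + 6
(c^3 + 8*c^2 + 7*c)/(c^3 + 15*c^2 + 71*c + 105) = c*(c + 1)/(c^2 + 8*c + 15)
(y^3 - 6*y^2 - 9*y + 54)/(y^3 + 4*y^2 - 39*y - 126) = (y - 3)/(y + 7)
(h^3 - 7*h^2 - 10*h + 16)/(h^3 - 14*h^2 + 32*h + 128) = (h - 1)/(h - 8)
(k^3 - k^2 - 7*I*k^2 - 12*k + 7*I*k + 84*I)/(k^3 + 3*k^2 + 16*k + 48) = (k^2 - k*(4 + 7*I) + 28*I)/(k^2 + 16)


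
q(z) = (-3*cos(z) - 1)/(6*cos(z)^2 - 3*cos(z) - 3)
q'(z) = (12*sin(z)*cos(z) - 3*sin(z))*(-3*cos(z) - 1)/(6*cos(z)^2 - 3*cos(z) - 3)^2 + 3*sin(z)/(6*cos(z)^2 - 3*cos(z) - 3)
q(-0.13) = 52.63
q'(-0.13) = 809.19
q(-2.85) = 0.35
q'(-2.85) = 0.11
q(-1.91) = 0.00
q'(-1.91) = 2.11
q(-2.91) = 0.34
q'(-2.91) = 0.08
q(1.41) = 0.45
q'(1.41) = -0.75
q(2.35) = 0.54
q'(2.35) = -1.07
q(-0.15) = 39.54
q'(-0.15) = 526.75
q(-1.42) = 0.44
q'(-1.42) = 0.74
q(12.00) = 2.80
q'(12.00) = 9.80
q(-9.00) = 0.37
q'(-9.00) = 0.19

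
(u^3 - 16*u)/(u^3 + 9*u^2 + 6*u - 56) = u*(u - 4)/(u^2 + 5*u - 14)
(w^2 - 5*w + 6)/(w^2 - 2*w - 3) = (w - 2)/(w + 1)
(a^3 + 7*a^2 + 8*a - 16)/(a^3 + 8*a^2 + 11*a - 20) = (a + 4)/(a + 5)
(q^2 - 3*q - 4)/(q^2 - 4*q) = (q + 1)/q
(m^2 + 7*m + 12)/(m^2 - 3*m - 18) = (m + 4)/(m - 6)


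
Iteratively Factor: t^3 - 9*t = (t + 3)*(t^2 - 3*t) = (t - 3)*(t + 3)*(t)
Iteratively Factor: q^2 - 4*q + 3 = (q - 1)*(q - 3)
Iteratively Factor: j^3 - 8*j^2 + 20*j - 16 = (j - 2)*(j^2 - 6*j + 8) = (j - 4)*(j - 2)*(j - 2)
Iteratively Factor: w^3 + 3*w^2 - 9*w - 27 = (w - 3)*(w^2 + 6*w + 9) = (w - 3)*(w + 3)*(w + 3)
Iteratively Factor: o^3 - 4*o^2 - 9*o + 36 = (o - 4)*(o^2 - 9) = (o - 4)*(o - 3)*(o + 3)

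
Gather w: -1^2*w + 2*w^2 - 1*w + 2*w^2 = 4*w^2 - 2*w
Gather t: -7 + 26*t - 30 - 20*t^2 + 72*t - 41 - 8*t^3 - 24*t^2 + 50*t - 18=-8*t^3 - 44*t^2 + 148*t - 96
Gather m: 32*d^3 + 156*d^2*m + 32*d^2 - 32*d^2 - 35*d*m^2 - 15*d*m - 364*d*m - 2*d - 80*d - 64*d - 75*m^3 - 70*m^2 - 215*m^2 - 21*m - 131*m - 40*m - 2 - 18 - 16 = 32*d^3 - 146*d - 75*m^3 + m^2*(-35*d - 285) + m*(156*d^2 - 379*d - 192) - 36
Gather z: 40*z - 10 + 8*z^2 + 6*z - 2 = 8*z^2 + 46*z - 12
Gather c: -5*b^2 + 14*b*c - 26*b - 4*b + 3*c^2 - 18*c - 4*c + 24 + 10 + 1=-5*b^2 - 30*b + 3*c^2 + c*(14*b - 22) + 35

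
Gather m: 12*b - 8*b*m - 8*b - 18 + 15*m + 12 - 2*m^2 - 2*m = 4*b - 2*m^2 + m*(13 - 8*b) - 6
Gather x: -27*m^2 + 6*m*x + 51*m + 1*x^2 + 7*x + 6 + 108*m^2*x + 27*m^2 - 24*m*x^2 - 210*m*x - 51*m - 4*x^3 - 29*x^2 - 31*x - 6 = -4*x^3 + x^2*(-24*m - 28) + x*(108*m^2 - 204*m - 24)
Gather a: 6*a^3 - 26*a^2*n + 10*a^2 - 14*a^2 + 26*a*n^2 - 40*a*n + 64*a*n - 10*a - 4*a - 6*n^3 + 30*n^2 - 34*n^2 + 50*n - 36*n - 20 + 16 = 6*a^3 + a^2*(-26*n - 4) + a*(26*n^2 + 24*n - 14) - 6*n^3 - 4*n^2 + 14*n - 4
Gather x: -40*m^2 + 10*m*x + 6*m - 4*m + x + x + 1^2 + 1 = -40*m^2 + 2*m + x*(10*m + 2) + 2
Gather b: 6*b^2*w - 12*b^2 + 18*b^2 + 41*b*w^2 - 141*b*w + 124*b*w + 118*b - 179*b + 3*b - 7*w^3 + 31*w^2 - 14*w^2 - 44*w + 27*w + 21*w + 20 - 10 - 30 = b^2*(6*w + 6) + b*(41*w^2 - 17*w - 58) - 7*w^3 + 17*w^2 + 4*w - 20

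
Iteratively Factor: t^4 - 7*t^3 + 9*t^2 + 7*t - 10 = (t - 1)*(t^3 - 6*t^2 + 3*t + 10) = (t - 1)*(t + 1)*(t^2 - 7*t + 10) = (t - 2)*(t - 1)*(t + 1)*(t - 5)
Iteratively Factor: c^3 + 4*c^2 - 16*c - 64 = (c - 4)*(c^2 + 8*c + 16) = (c - 4)*(c + 4)*(c + 4)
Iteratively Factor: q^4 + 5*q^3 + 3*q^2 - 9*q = (q)*(q^3 + 5*q^2 + 3*q - 9) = q*(q + 3)*(q^2 + 2*q - 3) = q*(q + 3)^2*(q - 1)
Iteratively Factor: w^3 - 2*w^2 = (w)*(w^2 - 2*w) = w*(w - 2)*(w)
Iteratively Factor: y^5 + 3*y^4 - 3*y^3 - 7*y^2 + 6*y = (y - 1)*(y^4 + 4*y^3 + y^2 - 6*y) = (y - 1)^2*(y^3 + 5*y^2 + 6*y) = (y - 1)^2*(y + 3)*(y^2 + 2*y) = (y - 1)^2*(y + 2)*(y + 3)*(y)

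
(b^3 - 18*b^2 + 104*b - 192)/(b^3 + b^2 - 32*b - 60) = (b^2 - 12*b + 32)/(b^2 + 7*b + 10)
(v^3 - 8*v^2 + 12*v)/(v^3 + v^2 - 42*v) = (v - 2)/(v + 7)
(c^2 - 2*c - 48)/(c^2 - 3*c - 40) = (c + 6)/(c + 5)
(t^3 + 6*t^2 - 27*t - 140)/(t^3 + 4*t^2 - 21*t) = (t^2 - t - 20)/(t*(t - 3))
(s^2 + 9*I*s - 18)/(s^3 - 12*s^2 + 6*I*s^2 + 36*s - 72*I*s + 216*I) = (s + 3*I)/(s^2 - 12*s + 36)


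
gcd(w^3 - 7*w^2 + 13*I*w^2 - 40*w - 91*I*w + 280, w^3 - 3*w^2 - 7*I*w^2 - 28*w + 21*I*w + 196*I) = w - 7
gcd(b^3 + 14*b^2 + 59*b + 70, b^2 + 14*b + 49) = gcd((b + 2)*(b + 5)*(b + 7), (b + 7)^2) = b + 7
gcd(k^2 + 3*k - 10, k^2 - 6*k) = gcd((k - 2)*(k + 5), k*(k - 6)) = 1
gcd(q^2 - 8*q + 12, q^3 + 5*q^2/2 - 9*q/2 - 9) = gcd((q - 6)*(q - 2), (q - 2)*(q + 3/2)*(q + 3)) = q - 2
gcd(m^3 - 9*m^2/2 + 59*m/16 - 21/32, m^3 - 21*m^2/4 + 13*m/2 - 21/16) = m^2 - 15*m/4 + 7/8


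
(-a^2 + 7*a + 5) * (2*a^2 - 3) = -2*a^4 + 14*a^3 + 13*a^2 - 21*a - 15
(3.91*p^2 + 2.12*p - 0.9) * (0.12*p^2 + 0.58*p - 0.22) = 0.4692*p^4 + 2.5222*p^3 + 0.2614*p^2 - 0.9884*p + 0.198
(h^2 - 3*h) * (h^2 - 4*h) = h^4 - 7*h^3 + 12*h^2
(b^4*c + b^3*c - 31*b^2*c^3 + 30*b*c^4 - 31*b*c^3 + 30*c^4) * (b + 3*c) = b^5*c + 3*b^4*c^2 + b^4*c - 31*b^3*c^3 + 3*b^3*c^2 - 63*b^2*c^4 - 31*b^2*c^3 + 90*b*c^5 - 63*b*c^4 + 90*c^5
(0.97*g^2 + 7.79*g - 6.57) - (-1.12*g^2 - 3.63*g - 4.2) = 2.09*g^2 + 11.42*g - 2.37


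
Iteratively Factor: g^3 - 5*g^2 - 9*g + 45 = (g - 3)*(g^2 - 2*g - 15) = (g - 5)*(g - 3)*(g + 3)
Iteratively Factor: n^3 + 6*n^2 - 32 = (n + 4)*(n^2 + 2*n - 8) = (n - 2)*(n + 4)*(n + 4)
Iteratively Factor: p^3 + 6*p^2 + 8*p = (p + 4)*(p^2 + 2*p) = (p + 2)*(p + 4)*(p)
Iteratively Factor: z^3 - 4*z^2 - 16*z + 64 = (z - 4)*(z^2 - 16) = (z - 4)^2*(z + 4)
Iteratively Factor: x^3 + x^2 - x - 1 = (x - 1)*(x^2 + 2*x + 1) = (x - 1)*(x + 1)*(x + 1)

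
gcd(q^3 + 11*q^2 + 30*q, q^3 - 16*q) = q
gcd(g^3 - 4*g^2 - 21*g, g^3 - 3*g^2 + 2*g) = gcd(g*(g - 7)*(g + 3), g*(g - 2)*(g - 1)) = g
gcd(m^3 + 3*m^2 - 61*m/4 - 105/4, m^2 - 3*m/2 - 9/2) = m + 3/2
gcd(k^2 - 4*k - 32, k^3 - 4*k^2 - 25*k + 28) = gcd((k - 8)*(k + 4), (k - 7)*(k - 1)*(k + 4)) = k + 4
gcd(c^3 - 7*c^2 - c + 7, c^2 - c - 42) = c - 7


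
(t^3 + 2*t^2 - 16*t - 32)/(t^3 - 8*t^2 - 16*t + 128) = (t + 2)/(t - 8)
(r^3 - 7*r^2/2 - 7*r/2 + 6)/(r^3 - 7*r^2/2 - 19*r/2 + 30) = (2*r^2 + r - 3)/(2*r^2 + r - 15)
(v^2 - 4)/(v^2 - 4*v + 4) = (v + 2)/(v - 2)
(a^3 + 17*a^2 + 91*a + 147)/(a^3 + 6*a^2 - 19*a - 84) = (a + 7)/(a - 4)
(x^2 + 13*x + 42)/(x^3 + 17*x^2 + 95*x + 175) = (x + 6)/(x^2 + 10*x + 25)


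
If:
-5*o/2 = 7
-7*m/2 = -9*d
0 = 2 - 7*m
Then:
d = 1/9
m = 2/7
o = -14/5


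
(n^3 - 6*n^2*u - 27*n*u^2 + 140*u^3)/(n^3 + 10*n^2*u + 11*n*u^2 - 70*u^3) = (-n^2 + 11*n*u - 28*u^2)/(-n^2 - 5*n*u + 14*u^2)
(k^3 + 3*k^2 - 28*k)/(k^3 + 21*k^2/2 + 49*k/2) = 2*(k - 4)/(2*k + 7)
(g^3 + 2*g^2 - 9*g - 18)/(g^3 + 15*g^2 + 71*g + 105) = (g^2 - g - 6)/(g^2 + 12*g + 35)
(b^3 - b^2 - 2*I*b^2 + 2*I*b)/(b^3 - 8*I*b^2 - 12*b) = (b - 1)/(b - 6*I)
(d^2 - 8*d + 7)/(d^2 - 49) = (d - 1)/(d + 7)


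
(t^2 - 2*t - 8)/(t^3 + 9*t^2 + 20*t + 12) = (t - 4)/(t^2 + 7*t + 6)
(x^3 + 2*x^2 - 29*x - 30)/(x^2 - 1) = (x^2 + x - 30)/(x - 1)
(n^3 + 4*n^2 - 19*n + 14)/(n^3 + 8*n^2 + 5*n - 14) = (n - 2)/(n + 2)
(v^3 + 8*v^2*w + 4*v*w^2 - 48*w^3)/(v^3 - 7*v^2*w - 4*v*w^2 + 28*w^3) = (v^2 + 10*v*w + 24*w^2)/(v^2 - 5*v*w - 14*w^2)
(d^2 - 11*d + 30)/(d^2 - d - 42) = (-d^2 + 11*d - 30)/(-d^2 + d + 42)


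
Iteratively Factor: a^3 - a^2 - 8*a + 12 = (a - 2)*(a^2 + a - 6) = (a - 2)*(a + 3)*(a - 2)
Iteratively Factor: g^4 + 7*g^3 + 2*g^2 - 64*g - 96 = (g + 4)*(g^3 + 3*g^2 - 10*g - 24) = (g + 2)*(g + 4)*(g^2 + g - 12) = (g + 2)*(g + 4)^2*(g - 3)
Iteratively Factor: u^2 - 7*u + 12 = (u - 4)*(u - 3)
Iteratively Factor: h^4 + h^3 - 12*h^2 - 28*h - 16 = (h - 4)*(h^3 + 5*h^2 + 8*h + 4) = (h - 4)*(h + 1)*(h^2 + 4*h + 4) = (h - 4)*(h + 1)*(h + 2)*(h + 2)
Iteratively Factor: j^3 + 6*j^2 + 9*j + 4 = (j + 1)*(j^2 + 5*j + 4) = (j + 1)^2*(j + 4)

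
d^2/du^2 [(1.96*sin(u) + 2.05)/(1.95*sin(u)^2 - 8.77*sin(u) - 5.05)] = (-7.45289999999999*sin(u)^5 - 64.6994400000001*sin(u)^4 + 4.273425*sin(u)^3 - 104.844735*sin(u)^2 - 53.735325*sin(u) + 182.10672)/(7.414875*sin(u)^6 - 100.043775*sin(u)^5 + 392.33259*sin(u)^4 - 156.350683*sin(u)^3 - 1016.04081*sin(u)^2 - 670.970775*sin(u) - 128.787625)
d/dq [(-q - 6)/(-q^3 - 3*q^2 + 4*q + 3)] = (q^3 + 3*q^2 - 4*q - (q + 6)*(3*q^2 + 6*q - 4) - 3)/(q^3 + 3*q^2 - 4*q - 3)^2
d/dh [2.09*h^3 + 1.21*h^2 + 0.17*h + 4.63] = 6.27*h^2 + 2.42*h + 0.17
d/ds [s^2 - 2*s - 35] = 2*s - 2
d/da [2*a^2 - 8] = 4*a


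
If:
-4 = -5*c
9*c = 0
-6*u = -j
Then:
No Solution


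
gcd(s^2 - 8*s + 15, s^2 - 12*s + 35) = s - 5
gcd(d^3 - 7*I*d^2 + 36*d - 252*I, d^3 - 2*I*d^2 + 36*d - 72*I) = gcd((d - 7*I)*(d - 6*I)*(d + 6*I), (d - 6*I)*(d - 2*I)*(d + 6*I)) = d^2 + 36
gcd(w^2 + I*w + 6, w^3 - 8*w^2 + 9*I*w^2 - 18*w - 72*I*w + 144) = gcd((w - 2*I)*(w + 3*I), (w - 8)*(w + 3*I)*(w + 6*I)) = w + 3*I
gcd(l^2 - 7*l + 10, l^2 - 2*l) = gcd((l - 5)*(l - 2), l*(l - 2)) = l - 2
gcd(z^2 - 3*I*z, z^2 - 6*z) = z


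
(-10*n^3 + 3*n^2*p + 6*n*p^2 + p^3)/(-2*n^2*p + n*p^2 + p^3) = (5*n + p)/p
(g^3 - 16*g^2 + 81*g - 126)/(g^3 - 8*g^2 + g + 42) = (g - 6)/(g + 2)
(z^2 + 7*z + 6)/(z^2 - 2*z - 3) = (z + 6)/(z - 3)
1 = 1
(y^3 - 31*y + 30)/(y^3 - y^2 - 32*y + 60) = (y - 1)/(y - 2)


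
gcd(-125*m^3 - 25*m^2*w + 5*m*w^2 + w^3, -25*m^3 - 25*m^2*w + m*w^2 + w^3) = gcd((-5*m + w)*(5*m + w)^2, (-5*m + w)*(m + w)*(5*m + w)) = -25*m^2 + w^2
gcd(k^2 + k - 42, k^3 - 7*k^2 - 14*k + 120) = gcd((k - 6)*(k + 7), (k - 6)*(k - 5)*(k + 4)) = k - 6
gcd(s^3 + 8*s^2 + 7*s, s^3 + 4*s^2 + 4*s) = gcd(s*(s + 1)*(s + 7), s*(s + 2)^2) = s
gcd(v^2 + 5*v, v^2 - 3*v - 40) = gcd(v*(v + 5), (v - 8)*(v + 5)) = v + 5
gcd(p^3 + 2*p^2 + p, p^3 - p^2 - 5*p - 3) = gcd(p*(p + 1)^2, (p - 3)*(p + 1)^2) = p^2 + 2*p + 1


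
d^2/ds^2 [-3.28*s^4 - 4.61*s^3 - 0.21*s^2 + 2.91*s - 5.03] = -39.36*s^2 - 27.66*s - 0.42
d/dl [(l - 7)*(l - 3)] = 2*l - 10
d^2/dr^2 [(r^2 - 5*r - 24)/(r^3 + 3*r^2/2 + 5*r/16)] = 256*(32*r^6 - 480*r^5 - 5358*r^4 - 9541*r^3 - 5904*r^2 - 1080*r - 75)/(r^3*(4096*r^6 + 18432*r^5 + 31488*r^4 + 25344*r^3 + 9840*r^2 + 1800*r + 125))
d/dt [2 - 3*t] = -3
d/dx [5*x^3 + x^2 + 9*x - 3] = 15*x^2 + 2*x + 9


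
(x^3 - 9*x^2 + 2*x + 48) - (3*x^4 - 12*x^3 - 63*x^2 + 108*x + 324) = -3*x^4 + 13*x^3 + 54*x^2 - 106*x - 276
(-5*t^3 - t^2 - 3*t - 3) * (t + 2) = -5*t^4 - 11*t^3 - 5*t^2 - 9*t - 6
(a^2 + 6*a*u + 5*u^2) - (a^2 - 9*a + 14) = 6*a*u + 9*a + 5*u^2 - 14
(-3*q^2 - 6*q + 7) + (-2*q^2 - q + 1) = -5*q^2 - 7*q + 8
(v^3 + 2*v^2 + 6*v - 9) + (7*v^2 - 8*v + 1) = v^3 + 9*v^2 - 2*v - 8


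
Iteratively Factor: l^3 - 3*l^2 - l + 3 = (l + 1)*(l^2 - 4*l + 3) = (l - 3)*(l + 1)*(l - 1)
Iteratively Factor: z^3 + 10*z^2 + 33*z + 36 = (z + 4)*(z^2 + 6*z + 9) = (z + 3)*(z + 4)*(z + 3)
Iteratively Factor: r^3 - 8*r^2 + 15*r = (r)*(r^2 - 8*r + 15) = r*(r - 3)*(r - 5)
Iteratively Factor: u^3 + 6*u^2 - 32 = (u - 2)*(u^2 + 8*u + 16) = (u - 2)*(u + 4)*(u + 4)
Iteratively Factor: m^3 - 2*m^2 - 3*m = (m + 1)*(m^2 - 3*m) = (m - 3)*(m + 1)*(m)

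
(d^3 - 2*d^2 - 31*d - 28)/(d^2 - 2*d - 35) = (d^2 + 5*d + 4)/(d + 5)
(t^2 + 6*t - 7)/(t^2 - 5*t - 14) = (-t^2 - 6*t + 7)/(-t^2 + 5*t + 14)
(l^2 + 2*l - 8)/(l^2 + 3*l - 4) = (l - 2)/(l - 1)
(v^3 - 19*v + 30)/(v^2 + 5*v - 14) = (v^2 + 2*v - 15)/(v + 7)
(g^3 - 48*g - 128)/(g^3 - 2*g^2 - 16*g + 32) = (g^2 - 4*g - 32)/(g^2 - 6*g + 8)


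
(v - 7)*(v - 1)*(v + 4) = v^3 - 4*v^2 - 25*v + 28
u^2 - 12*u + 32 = (u - 8)*(u - 4)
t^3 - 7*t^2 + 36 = (t - 6)*(t - 3)*(t + 2)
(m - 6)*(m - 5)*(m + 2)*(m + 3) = m^4 - 6*m^3 - 19*m^2 + 84*m + 180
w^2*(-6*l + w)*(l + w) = -6*l^2*w^2 - 5*l*w^3 + w^4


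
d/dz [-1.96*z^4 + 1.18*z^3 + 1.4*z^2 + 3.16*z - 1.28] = -7.84*z^3 + 3.54*z^2 + 2.8*z + 3.16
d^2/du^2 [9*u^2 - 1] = 18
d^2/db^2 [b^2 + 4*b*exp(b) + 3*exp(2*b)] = 4*b*exp(b) + 12*exp(2*b) + 8*exp(b) + 2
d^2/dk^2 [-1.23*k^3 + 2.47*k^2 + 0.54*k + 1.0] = 4.94 - 7.38*k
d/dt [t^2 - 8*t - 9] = 2*t - 8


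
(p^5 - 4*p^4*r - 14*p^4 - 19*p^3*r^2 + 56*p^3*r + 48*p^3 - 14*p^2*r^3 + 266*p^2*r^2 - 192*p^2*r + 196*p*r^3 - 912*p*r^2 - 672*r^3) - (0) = p^5 - 4*p^4*r - 14*p^4 - 19*p^3*r^2 + 56*p^3*r + 48*p^3 - 14*p^2*r^3 + 266*p^2*r^2 - 192*p^2*r + 196*p*r^3 - 912*p*r^2 - 672*r^3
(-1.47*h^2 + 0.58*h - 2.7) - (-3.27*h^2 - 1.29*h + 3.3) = 1.8*h^2 + 1.87*h - 6.0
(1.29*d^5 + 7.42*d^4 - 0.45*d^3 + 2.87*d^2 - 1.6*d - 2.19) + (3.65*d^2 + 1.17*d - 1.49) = 1.29*d^5 + 7.42*d^4 - 0.45*d^3 + 6.52*d^2 - 0.43*d - 3.68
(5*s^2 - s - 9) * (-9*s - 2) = -45*s^3 - s^2 + 83*s + 18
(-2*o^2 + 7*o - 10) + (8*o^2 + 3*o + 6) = 6*o^2 + 10*o - 4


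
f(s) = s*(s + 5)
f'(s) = 2*s + 5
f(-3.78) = -4.61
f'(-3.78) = -2.56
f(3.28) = 27.16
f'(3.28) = 11.56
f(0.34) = 1.82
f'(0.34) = 5.68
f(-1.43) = -5.11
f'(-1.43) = 2.14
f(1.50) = 9.75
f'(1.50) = 8.00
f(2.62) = 19.96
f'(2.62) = 10.24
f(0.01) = 0.05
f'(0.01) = 5.02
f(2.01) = 14.09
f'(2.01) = 9.02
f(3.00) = 24.00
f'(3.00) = 11.00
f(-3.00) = -6.00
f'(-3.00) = -1.00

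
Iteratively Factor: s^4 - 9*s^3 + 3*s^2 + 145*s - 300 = (s - 3)*(s^3 - 6*s^2 - 15*s + 100) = (s - 3)*(s + 4)*(s^2 - 10*s + 25) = (s - 5)*(s - 3)*(s + 4)*(s - 5)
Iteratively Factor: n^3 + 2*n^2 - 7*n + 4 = (n - 1)*(n^2 + 3*n - 4) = (n - 1)*(n + 4)*(n - 1)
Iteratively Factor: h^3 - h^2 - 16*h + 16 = (h - 4)*(h^2 + 3*h - 4) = (h - 4)*(h + 4)*(h - 1)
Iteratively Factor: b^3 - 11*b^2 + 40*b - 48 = (b - 4)*(b^2 - 7*b + 12) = (b - 4)*(b - 3)*(b - 4)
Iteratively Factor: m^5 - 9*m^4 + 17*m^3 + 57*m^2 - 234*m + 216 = (m - 2)*(m^4 - 7*m^3 + 3*m^2 + 63*m - 108) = (m - 4)*(m - 2)*(m^3 - 3*m^2 - 9*m + 27) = (m - 4)*(m - 3)*(m - 2)*(m^2 - 9) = (m - 4)*(m - 3)*(m - 2)*(m + 3)*(m - 3)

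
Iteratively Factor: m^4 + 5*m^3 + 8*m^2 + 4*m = (m + 2)*(m^3 + 3*m^2 + 2*m) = (m + 1)*(m + 2)*(m^2 + 2*m) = (m + 1)*(m + 2)^2*(m)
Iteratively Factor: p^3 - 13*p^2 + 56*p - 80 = (p - 5)*(p^2 - 8*p + 16) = (p - 5)*(p - 4)*(p - 4)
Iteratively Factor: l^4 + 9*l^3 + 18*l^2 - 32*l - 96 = (l + 4)*(l^3 + 5*l^2 - 2*l - 24) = (l - 2)*(l + 4)*(l^2 + 7*l + 12) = (l - 2)*(l + 3)*(l + 4)*(l + 4)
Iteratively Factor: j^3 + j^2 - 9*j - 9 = (j + 1)*(j^2 - 9) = (j + 1)*(j + 3)*(j - 3)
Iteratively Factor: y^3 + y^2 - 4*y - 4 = (y - 2)*(y^2 + 3*y + 2) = (y - 2)*(y + 2)*(y + 1)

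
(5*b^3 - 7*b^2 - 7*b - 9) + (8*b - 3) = 5*b^3 - 7*b^2 + b - 12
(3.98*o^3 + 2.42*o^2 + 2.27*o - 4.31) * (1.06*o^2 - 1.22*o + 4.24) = 4.2188*o^5 - 2.2904*o^4 + 16.329*o^3 + 2.9228*o^2 + 14.883*o - 18.2744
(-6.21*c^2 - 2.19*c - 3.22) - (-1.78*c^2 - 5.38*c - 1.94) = -4.43*c^2 + 3.19*c - 1.28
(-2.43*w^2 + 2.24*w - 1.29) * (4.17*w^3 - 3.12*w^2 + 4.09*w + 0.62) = -10.1331*w^5 + 16.9224*w^4 - 22.3068*w^3 + 11.6798*w^2 - 3.8873*w - 0.7998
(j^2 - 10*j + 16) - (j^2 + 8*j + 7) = 9 - 18*j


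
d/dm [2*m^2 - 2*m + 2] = 4*m - 2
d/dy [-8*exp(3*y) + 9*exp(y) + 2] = (9 - 24*exp(2*y))*exp(y)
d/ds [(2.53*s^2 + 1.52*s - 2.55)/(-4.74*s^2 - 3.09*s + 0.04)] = (-0.6129*s^2 - 23.9716*s - 7.8187)/(22.4676*s^4 + 29.2932*s^3 + 9.1689*s^2 - 0.2472*s + 0.0016)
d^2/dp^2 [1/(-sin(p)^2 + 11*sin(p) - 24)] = (4*sin(p)^4 - 33*sin(p)^3 + 19*sin(p)^2 + 330*sin(p) - 194)/(sin(p)^2 - 11*sin(p) + 24)^3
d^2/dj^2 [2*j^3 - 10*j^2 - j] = 12*j - 20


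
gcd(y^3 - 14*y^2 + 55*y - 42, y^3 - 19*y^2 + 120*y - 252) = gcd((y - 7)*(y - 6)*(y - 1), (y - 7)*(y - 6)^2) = y^2 - 13*y + 42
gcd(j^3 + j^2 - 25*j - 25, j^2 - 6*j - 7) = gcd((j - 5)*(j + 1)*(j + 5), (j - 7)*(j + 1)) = j + 1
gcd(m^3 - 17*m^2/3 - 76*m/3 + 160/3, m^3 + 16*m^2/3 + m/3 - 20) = m^2 + 7*m/3 - 20/3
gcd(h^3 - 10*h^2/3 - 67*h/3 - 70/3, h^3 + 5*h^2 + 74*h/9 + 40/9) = h^2 + 11*h/3 + 10/3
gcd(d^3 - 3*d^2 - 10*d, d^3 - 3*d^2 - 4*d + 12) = d + 2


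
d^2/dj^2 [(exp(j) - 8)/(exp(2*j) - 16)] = (8*(4 - exp(j))*(exp(2*j) - 16)*exp(j) + 8*(exp(j) - 8)*exp(3*j) + (exp(2*j) - 16)^2)*exp(j)/(exp(2*j) - 16)^3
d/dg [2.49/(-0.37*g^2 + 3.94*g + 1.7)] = (1.8426*g - 9.8106)/(-0.37*g^2 + 3.94*g + 1.7)^2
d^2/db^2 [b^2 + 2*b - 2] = 2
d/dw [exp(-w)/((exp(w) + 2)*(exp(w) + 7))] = (-3*exp(2*w) - 18*exp(w) - 14)*exp(-w)/(exp(4*w) + 18*exp(3*w) + 109*exp(2*w) + 252*exp(w) + 196)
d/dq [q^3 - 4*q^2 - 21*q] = 3*q^2 - 8*q - 21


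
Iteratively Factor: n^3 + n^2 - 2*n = (n + 2)*(n^2 - n) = (n - 1)*(n + 2)*(n)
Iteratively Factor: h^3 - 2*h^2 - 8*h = (h)*(h^2 - 2*h - 8) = h*(h + 2)*(h - 4)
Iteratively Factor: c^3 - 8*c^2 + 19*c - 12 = (c - 1)*(c^2 - 7*c + 12) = (c - 4)*(c - 1)*(c - 3)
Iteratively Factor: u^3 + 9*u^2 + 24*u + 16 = (u + 4)*(u^2 + 5*u + 4) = (u + 4)^2*(u + 1)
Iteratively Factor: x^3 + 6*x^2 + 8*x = (x)*(x^2 + 6*x + 8) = x*(x + 4)*(x + 2)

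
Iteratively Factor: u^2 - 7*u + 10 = (u - 5)*(u - 2)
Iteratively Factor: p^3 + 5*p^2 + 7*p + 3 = (p + 3)*(p^2 + 2*p + 1) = (p + 1)*(p + 3)*(p + 1)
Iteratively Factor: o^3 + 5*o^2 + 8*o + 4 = (o + 2)*(o^2 + 3*o + 2) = (o + 1)*(o + 2)*(o + 2)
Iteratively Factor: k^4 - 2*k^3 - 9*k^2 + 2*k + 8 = (k - 1)*(k^3 - k^2 - 10*k - 8) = (k - 1)*(k + 2)*(k^2 - 3*k - 4) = (k - 1)*(k + 1)*(k + 2)*(k - 4)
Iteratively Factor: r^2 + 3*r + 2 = (r + 2)*(r + 1)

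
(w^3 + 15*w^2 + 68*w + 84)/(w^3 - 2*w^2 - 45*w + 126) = (w^2 + 8*w + 12)/(w^2 - 9*w + 18)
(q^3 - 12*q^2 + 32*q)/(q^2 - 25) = q*(q^2 - 12*q + 32)/(q^2 - 25)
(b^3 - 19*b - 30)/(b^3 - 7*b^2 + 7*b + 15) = (b^2 + 5*b + 6)/(b^2 - 2*b - 3)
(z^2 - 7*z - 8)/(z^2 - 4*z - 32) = (z + 1)/(z + 4)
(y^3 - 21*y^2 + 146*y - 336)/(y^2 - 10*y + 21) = (y^2 - 14*y + 48)/(y - 3)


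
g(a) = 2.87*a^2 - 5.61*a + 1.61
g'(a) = 5.74*a - 5.61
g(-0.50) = 5.13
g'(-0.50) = -8.48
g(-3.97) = 69.12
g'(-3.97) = -28.40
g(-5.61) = 123.41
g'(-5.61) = -37.81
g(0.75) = -0.98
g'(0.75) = -1.30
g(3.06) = 11.32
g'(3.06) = 11.95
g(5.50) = 57.57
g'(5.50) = 25.96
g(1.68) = 0.29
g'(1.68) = 4.03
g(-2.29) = 29.51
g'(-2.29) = -18.75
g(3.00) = 10.61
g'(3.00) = 11.61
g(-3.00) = 44.27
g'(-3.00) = -22.83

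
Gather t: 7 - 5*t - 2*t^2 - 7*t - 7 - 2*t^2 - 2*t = -4*t^2 - 14*t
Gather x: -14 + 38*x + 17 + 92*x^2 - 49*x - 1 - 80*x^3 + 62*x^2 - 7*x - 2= -80*x^3 + 154*x^2 - 18*x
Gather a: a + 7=a + 7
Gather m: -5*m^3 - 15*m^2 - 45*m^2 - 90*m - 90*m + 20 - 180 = -5*m^3 - 60*m^2 - 180*m - 160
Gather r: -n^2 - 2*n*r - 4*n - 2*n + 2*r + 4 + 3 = -n^2 - 6*n + r*(2 - 2*n) + 7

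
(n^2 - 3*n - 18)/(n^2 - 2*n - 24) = (n + 3)/(n + 4)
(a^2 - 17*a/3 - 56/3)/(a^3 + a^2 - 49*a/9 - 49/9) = 3*(a - 8)/(3*a^2 - 4*a - 7)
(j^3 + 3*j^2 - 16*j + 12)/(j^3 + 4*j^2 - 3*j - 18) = (j^2 + 5*j - 6)/(j^2 + 6*j + 9)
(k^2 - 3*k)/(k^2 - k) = (k - 3)/(k - 1)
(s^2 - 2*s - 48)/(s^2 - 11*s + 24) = (s + 6)/(s - 3)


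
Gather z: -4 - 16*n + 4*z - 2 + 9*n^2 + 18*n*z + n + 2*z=9*n^2 - 15*n + z*(18*n + 6) - 6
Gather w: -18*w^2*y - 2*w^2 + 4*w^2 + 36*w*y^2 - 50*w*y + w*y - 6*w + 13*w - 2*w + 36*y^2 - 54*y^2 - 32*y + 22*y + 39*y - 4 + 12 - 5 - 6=w^2*(2 - 18*y) + w*(36*y^2 - 49*y + 5) - 18*y^2 + 29*y - 3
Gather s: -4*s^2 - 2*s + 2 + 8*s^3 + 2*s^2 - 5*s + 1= 8*s^3 - 2*s^2 - 7*s + 3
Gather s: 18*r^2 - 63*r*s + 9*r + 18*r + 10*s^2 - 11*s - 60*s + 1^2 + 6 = 18*r^2 + 27*r + 10*s^2 + s*(-63*r - 71) + 7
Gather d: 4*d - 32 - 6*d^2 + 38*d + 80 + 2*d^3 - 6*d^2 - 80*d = 2*d^3 - 12*d^2 - 38*d + 48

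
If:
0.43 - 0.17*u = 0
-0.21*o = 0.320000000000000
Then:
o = -1.52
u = 2.53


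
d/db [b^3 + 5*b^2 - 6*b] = 3*b^2 + 10*b - 6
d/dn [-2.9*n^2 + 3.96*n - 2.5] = 3.96 - 5.8*n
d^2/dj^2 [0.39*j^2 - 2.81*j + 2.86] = 0.780000000000000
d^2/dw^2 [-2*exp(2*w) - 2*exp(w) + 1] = (-8*exp(w) - 2)*exp(w)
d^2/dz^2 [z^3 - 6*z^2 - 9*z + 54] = 6*z - 12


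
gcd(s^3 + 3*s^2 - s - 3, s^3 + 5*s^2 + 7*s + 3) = s^2 + 4*s + 3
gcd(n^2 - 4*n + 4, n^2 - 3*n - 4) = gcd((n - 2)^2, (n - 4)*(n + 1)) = 1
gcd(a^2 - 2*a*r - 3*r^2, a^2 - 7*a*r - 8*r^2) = a + r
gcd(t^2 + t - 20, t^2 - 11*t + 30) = 1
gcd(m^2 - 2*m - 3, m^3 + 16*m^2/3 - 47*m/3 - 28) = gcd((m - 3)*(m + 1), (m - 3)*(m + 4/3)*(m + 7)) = m - 3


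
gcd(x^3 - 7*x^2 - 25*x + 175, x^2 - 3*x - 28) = x - 7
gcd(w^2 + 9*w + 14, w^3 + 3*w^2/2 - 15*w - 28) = w + 2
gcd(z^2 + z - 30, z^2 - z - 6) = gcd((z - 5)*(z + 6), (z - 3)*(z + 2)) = 1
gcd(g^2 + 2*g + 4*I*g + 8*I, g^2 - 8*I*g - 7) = 1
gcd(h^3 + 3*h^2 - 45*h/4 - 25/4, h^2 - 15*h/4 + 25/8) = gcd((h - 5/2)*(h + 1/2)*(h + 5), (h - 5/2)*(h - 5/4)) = h - 5/2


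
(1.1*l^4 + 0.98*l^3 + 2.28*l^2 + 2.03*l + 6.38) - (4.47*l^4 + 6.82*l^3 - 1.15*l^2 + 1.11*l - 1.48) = -3.37*l^4 - 5.84*l^3 + 3.43*l^2 + 0.92*l + 7.86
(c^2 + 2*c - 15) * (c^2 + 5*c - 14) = c^4 + 7*c^3 - 19*c^2 - 103*c + 210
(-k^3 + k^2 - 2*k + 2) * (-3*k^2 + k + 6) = 3*k^5 - 4*k^4 + k^3 - 2*k^2 - 10*k + 12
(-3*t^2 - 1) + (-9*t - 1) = -3*t^2 - 9*t - 2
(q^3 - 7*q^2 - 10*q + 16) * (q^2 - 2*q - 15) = q^5 - 9*q^4 - 11*q^3 + 141*q^2 + 118*q - 240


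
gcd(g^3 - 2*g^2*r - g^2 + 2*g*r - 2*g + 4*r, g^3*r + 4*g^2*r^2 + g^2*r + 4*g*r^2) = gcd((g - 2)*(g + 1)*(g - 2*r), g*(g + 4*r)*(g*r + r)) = g + 1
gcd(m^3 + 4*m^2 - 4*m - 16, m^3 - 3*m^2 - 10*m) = m + 2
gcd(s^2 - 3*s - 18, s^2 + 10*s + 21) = s + 3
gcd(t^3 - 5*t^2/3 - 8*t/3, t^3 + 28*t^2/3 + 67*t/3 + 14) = t + 1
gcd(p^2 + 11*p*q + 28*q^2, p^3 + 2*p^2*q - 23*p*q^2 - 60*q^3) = p + 4*q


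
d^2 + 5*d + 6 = (d + 2)*(d + 3)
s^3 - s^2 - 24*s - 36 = (s - 6)*(s + 2)*(s + 3)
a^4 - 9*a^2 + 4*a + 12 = (a - 2)^2*(a + 1)*(a + 3)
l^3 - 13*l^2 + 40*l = l*(l - 8)*(l - 5)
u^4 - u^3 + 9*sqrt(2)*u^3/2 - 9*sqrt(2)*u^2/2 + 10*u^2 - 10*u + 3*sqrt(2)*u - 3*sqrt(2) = (u - 1)*(u + sqrt(2)/2)*(u + sqrt(2))*(u + 3*sqrt(2))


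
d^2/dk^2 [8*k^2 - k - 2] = 16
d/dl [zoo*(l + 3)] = zoo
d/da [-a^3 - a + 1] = -3*a^2 - 1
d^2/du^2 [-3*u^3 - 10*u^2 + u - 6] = -18*u - 20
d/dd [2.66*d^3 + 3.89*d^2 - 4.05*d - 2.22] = 7.98*d^2 + 7.78*d - 4.05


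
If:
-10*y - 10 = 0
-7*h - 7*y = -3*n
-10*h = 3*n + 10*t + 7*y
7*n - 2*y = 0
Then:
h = 43/49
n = -2/7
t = -9/98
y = -1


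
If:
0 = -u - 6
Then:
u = -6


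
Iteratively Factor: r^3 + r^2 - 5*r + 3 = (r - 1)*(r^2 + 2*r - 3) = (r - 1)^2*(r + 3)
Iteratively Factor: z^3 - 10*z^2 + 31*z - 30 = (z - 5)*(z^2 - 5*z + 6) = (z - 5)*(z - 2)*(z - 3)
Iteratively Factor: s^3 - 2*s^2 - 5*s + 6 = (s - 1)*(s^2 - s - 6) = (s - 1)*(s + 2)*(s - 3)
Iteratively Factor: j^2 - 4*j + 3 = (j - 1)*(j - 3)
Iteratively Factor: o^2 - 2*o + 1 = (o - 1)*(o - 1)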